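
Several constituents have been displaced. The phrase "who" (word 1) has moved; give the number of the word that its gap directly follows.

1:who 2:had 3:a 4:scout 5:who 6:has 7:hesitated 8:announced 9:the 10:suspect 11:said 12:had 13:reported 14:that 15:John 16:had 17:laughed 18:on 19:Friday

11

The displaced element is "who" (word 1).
It is linked across 2 clause boundaries (Ø → Ø).
It functions as the subject of "reported", so the gap sits immediately after word 11 ("said").
Base order: A scout who has hesitated had announced the suspect said who had reported that John had laughed on Friday.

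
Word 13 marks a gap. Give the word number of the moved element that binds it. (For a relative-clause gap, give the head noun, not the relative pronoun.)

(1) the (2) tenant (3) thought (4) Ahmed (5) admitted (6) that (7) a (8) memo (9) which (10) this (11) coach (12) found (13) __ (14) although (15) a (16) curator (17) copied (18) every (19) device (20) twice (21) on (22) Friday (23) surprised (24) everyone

8

The gap at 13 is the object of "found", inside a relative clause.
The relative pronoun is "which" (word 9); it is bound by the head noun immediately before it.
Its filler is the head noun "memo", at word 8.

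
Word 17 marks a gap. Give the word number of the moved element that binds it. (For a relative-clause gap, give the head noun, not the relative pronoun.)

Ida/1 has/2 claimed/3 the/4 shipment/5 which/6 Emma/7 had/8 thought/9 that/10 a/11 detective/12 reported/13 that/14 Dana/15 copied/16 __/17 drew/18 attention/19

The gap at 17 is the object of "copied", inside a relative clause.
The relative pronoun is "which" (word 6); it is bound by the head noun immediately before it.
Its filler is the head noun "shipment", at word 5.

5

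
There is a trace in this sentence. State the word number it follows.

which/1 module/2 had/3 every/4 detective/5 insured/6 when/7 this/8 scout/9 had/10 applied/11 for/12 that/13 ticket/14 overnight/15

6

The displaced element is "which module" (word 2).
It functions as the direct object of "insured", so the gap sits immediately after word 6 ("insured").
Base order: Every detective had insured which module when this scout had applied for that ticket overnight.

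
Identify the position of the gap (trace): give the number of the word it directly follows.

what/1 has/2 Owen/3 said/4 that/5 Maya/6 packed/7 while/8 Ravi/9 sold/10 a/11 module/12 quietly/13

The displaced element is "what" (word 1).
It is linked across 1 clause boundary (that).
It functions as the direct object of "packed", so the gap sits immediately after word 7 ("packed").
Base order: Owen has said that Maya packed what while Ravi sold a module quietly.

7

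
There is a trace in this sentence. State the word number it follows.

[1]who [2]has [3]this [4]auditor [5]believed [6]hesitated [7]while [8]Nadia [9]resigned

The displaced element is "who" (word 1).
It is linked across 1 clause boundary (Ø).
It functions as the subject of "hesitated", so the gap sits immediately after word 5 ("believed").
Base order: This auditor has believed who hesitated while Nadia resigned.

5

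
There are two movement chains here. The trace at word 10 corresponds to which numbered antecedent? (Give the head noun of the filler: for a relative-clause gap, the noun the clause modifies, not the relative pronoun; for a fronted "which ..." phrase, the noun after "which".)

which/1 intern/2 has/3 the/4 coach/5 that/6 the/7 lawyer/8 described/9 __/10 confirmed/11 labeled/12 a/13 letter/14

5

The marked gap is inside the relative clause, the direct object of "described".
Its filler is the head noun "coach" (via "that"), at word 5.
(The other dependency links word 2 to a gap after word 11.)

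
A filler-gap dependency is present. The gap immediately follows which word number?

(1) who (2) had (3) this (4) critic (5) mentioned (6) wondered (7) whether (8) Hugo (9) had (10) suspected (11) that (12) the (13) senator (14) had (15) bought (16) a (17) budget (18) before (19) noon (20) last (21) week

5

The displaced element is "who" (word 1).
It is linked across 1 clause boundary (Ø).
It functions as the subject of "wondered", so the gap sits immediately after word 5 ("mentioned").
Base order: This critic had mentioned that who wondered whether Hugo had suspected that the senator had bought a budget before noon last week.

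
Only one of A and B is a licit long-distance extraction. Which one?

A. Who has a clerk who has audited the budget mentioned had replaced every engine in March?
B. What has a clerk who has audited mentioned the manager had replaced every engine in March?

In B, the wh-phrase is extracted from inside a complex-NP island (relative clause) (introduced by "who"), which blocks movement.
In A, the extraction path crosses only that-complement boundaries, which are transparent.
So A is grammatical.

A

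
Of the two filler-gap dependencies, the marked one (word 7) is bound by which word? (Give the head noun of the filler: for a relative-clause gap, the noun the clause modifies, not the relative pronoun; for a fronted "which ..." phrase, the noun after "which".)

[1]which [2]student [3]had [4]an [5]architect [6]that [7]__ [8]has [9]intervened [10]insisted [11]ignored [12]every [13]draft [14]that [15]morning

The marked gap is inside the relative clause, the subject of "intervened".
Its filler is the head noun "architect" (via "that"), at word 5.
(The other dependency links word 2 to a gap after word 10.)

5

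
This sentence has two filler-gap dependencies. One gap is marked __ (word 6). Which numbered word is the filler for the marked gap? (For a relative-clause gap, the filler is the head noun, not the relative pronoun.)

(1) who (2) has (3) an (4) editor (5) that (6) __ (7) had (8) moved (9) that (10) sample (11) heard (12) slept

4

The marked gap is inside the relative clause, the subject of "moved".
Its filler is the head noun "editor" (via "that"), at word 4.
(The other dependency links word 1 to a gap after word 11.)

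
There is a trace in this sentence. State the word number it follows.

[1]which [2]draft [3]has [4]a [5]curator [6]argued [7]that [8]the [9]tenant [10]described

The displaced element is "which draft" (word 2).
It is linked across 1 clause boundary (that).
It functions as the direct object of "described", so the gap sits immediately after word 10 ("described").
Base order: A curator has argued that the tenant described which draft.

10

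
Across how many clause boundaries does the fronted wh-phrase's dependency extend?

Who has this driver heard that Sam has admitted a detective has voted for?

"who" is extracted from the PP object of "voted".
Boundaries crossed, outermost first: [that], [Ø] — 2 in total.

2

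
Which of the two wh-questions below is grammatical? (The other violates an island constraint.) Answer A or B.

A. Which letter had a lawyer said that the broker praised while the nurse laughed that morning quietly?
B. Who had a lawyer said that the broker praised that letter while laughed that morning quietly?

A

In B, the wh-phrase is extracted from inside an adjunct island (introduced by "while"), which blocks movement.
In A, the extraction path crosses only that-complement boundaries, which are transparent.
So A is grammatical.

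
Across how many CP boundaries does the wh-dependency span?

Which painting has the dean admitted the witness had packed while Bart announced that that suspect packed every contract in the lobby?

1

"which painting" is extracted from the object of "packed".
Boundaries crossed, outermost first: [Ø] — 1 in total.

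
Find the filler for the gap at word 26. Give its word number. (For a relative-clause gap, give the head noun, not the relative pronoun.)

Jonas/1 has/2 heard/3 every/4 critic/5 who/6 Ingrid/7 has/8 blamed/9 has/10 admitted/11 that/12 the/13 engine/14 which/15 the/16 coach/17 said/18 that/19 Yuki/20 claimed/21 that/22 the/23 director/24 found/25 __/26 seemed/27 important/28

The gap at 26 is the object of "found", inside a relative clause.
The relative pronoun is "which" (word 15); it is bound by the head noun immediately before it.
Its filler is the head noun "engine", at word 14.

14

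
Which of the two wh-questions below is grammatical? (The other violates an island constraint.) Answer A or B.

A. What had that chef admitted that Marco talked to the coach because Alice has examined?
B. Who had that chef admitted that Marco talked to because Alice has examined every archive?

B

In A, the wh-phrase is extracted from inside an adjunct island (introduced by "because"), which blocks movement.
In B, the extraction path crosses only that-complement boundaries, which are transparent.
So B is grammatical.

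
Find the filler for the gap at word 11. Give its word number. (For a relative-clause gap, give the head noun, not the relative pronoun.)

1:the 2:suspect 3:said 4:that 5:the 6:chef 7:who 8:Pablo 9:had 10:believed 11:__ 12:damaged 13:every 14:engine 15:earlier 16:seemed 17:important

The gap at 11 is the subject of "damaged", inside a relative clause.
The relative pronoun is "who" (word 7); it is bound by the head noun immediately before it.
Its filler is the head noun "chef", at word 6.

6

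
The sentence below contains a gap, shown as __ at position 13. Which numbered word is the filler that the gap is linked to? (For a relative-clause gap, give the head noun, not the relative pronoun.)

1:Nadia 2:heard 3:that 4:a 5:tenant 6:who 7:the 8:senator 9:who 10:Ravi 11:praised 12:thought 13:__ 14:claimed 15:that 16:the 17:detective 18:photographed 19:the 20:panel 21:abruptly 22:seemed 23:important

5

The gap at 13 is the subject of "claimed", inside a relative clause.
The relative pronoun is "who" (word 6); it is bound by the head noun immediately before it.
Its filler is the head noun "tenant", at word 5.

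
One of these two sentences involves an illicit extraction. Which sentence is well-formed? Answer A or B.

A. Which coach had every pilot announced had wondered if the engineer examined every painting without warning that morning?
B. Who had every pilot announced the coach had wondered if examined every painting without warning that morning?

A

In B, the wh-phrase is extracted from inside a wh-island (introduced by "if"), which blocks movement.
In A, the extraction path crosses only that-complement boundaries, which are transparent.
So A is grammatical.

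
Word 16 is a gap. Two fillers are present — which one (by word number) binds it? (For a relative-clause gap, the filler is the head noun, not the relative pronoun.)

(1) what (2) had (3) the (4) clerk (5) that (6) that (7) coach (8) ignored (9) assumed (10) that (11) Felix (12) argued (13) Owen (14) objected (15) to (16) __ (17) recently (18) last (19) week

1

The marked gap is the object of the preposition "to" of "objected".
Its filler is the fronted wh-phrase "what", at word 1.
(The other dependency links word 4 to a gap after word 8.)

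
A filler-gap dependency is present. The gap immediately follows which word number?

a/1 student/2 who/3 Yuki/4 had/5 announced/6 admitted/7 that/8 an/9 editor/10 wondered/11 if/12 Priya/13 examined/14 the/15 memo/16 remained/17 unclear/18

6

The displaced element is "a student" (word 2).
It is linked across 1 clause boundary (Ø).
It functions as the subject of "admitted", so the gap sits immediately after word 6 ("announced").
Base order: Yuki had announced a student admitted that an editor wondered if Priya examined the memo.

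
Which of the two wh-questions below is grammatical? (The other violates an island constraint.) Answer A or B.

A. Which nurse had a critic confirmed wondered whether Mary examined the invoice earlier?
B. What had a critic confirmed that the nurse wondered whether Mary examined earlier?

A

In B, the wh-phrase is extracted from inside a wh-island (introduced by "whether"), which blocks movement.
In A, the extraction path crosses only that-complement boundaries, which are transparent.
So A is grammatical.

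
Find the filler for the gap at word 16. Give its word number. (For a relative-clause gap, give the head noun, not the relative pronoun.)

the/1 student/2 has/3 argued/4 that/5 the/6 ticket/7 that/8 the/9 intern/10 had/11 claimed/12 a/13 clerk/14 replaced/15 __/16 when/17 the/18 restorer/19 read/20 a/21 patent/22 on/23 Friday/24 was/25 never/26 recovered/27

7

The gap at 16 is the object of "replaced", inside a relative clause.
The relative pronoun is "that" (word 8); it is bound by the head noun immediately before it.
Its filler is the head noun "ticket", at word 7.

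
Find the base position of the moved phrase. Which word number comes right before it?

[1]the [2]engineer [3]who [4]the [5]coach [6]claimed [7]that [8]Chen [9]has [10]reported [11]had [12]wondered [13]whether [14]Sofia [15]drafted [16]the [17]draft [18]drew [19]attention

The displaced element is "the engineer" (word 2).
It is linked across 2 clause boundaries (that → Ø).
It functions as the subject of "wondered", so the gap sits immediately after word 10 ("reported").
Base order: The coach claimed that Chen has reported the engineer had wondered whether Sofia drafted the draft.

10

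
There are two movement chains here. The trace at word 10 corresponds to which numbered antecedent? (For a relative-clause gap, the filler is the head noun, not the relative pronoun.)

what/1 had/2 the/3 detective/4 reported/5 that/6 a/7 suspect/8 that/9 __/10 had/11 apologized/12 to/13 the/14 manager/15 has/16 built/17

8

The marked gap is inside the relative clause, the subject of "apologized".
Its filler is the head noun "suspect" (via "that"), at word 8.
(The other dependency links word 1 to a gap after word 17.)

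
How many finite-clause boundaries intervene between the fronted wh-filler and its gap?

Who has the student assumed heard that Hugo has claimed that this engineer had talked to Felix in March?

"who" is extracted from the subject of "heard".
Boundaries crossed, outermost first: [Ø] — 1 in total.

1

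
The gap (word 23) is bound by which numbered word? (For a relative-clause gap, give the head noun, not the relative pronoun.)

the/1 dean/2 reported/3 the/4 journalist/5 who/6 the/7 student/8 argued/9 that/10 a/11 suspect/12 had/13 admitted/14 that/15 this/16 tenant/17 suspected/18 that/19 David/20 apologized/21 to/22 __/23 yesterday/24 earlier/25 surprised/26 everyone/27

5

The gap at 23 is the prepositional object of "apologized", inside a relative clause.
The relative pronoun is "who" (word 6); it is bound by the head noun immediately before it.
Its filler is the head noun "journalist", at word 5.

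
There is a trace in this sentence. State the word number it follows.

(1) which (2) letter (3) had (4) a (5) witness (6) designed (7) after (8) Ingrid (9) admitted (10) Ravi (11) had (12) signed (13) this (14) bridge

The displaced element is "which letter" (word 2).
It functions as the direct object of "designed", so the gap sits immediately after word 6 ("designed").
Base order: A witness had designed which letter after Ingrid admitted Ravi had signed this bridge.

6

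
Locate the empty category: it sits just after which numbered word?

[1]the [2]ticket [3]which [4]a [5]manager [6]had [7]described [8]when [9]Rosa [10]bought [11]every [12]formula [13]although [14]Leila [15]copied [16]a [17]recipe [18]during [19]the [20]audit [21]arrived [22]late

The displaced element is "the ticket" (word 2).
It functions as the direct object of "described", so the gap sits immediately after word 7 ("described").
Base order: A manager had described the ticket when Rosa bought every formula although Leila copied a recipe during the audit.

7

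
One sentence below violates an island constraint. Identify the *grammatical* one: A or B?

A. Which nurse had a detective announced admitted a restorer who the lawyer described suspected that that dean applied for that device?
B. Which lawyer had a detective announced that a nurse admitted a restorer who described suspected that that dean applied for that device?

In B, the wh-phrase is extracted from inside a complex-NP island (relative clause) (introduced by "who"), which blocks movement.
In A, the extraction path crosses only that-complement boundaries, which are transparent.
So A is grammatical.

A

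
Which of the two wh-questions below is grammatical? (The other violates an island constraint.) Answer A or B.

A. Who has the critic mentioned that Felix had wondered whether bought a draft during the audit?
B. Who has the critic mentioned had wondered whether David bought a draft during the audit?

In A, the wh-phrase is extracted from inside a wh-island (introduced by "whether"), which blocks movement.
In B, the extraction path crosses only that-complement boundaries, which are transparent.
So B is grammatical.

B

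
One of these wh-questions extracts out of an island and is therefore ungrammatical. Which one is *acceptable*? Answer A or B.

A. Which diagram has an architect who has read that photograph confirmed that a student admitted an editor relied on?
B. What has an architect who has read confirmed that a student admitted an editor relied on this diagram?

In B, the wh-phrase is extracted from inside a complex-NP island (relative clause) (introduced by "who"), which blocks movement.
In A, the extraction path crosses only that-complement boundaries, which are transparent.
So A is grammatical.

A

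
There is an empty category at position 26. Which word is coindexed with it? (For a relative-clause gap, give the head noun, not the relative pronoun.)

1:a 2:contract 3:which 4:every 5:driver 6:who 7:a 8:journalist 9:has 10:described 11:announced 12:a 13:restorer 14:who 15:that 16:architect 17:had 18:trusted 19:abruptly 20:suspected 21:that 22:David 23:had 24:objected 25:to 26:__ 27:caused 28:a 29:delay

2

The gap at 26 is the prepositional object of "objected", inside a relative clause.
The relative pronoun is "which" (word 3); it is bound by the head noun immediately before it.
Its filler is the head noun "contract", at word 2.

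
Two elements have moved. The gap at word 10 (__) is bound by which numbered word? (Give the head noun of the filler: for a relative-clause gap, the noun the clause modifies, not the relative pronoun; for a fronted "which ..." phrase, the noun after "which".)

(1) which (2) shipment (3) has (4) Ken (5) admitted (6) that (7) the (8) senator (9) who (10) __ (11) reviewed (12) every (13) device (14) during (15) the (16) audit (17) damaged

8

The marked gap is inside the relative clause, the subject of "reviewed".
Its filler is the head noun "senator" (via "who"), at word 8.
(The other dependency links word 2 to a gap after word 17.)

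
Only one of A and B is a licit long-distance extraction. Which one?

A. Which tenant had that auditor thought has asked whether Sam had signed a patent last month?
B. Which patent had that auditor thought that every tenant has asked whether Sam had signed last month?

A

In B, the wh-phrase is extracted from inside a wh-island (introduced by "whether"), which blocks movement.
In A, the extraction path crosses only that-complement boundaries, which are transparent.
So A is grammatical.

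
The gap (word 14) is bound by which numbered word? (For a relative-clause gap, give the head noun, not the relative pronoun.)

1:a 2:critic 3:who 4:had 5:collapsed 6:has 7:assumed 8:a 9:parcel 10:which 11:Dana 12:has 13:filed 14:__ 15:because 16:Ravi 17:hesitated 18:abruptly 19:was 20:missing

9

The gap at 14 is the object of "filed", inside a relative clause.
The relative pronoun is "which" (word 10); it is bound by the head noun immediately before it.
Its filler is the head noun "parcel", at word 9.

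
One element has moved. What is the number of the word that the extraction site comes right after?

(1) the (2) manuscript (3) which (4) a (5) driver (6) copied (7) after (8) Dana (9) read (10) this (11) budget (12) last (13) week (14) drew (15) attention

The displaced element is "the manuscript" (word 2).
It functions as the direct object of "copied", so the gap sits immediately after word 6 ("copied").
Base order: A driver copied the manuscript after Dana read this budget last week.

6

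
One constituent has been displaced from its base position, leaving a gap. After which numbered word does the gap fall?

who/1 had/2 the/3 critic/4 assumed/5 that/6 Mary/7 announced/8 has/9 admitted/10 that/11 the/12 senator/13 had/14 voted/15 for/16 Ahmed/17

The displaced element is "who" (word 1).
It is linked across 2 clause boundaries (that → Ø).
It functions as the subject of "admitted", so the gap sits immediately after word 8 ("announced").
Base order: The critic had assumed that Mary announced that who has admitted that the senator had voted for Ahmed.

8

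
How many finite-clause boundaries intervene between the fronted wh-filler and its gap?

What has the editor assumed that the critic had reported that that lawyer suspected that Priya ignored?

"what" is extracted from the object of "ignored".
Boundaries crossed, outermost first: [that], [that], [that] — 3 in total.

3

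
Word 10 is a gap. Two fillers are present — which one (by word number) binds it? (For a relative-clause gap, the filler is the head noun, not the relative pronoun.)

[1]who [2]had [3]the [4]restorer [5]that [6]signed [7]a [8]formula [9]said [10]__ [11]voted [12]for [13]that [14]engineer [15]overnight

1

The marked gap is the subject of "voted".
Its filler is the fronted wh-phrase "who", at word 1.
(The other dependency links word 4 to a gap after word 5.)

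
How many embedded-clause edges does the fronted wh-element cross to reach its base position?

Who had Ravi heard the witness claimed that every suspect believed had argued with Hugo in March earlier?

"who" is extracted from the subject of "argued".
Boundaries crossed, outermost first: [Ø], [that], [Ø] — 3 in total.

3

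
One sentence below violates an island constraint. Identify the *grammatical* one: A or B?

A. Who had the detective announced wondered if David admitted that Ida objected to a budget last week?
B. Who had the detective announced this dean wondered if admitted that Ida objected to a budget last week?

In B, the wh-phrase is extracted from inside a wh-island (introduced by "if"), which blocks movement.
In A, the extraction path crosses only that-complement boundaries, which are transparent.
So A is grammatical.

A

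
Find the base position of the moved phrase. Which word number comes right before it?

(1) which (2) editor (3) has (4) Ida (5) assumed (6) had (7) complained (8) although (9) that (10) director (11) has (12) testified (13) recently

5

The displaced element is "which editor" (word 2).
It is linked across 1 clause boundary (Ø).
It functions as the subject of "complained", so the gap sits immediately after word 5 ("assumed").
Base order: Ida has assumed that which editor had complained although that director has testified recently.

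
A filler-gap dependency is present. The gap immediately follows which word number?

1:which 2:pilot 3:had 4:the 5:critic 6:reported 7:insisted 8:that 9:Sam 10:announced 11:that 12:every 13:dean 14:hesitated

6

The displaced element is "which pilot" (word 2).
It is linked across 1 clause boundary (Ø).
It functions as the subject of "insisted", so the gap sits immediately after word 6 ("reported").
Base order: The critic had reported that which pilot insisted that Sam announced that every dean hesitated.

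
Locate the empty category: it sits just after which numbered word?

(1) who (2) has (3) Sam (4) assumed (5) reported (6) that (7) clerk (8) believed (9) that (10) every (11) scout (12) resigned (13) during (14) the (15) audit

4

The displaced element is "who" (word 1).
It is linked across 1 clause boundary (Ø).
It functions as the subject of "reported", so the gap sits immediately after word 4 ("assumed").
Base order: Sam has assumed that who reported that clerk believed that every scout resigned during the audit.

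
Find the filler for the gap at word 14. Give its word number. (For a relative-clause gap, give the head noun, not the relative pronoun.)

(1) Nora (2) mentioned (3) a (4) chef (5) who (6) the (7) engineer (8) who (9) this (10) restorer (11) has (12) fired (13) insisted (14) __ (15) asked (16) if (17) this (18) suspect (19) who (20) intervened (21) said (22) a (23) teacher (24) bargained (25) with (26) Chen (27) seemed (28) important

4

The gap at 14 is the subject of "asked", inside a relative clause.
The relative pronoun is "who" (word 5); it is bound by the head noun immediately before it.
Its filler is the head noun "chef", at word 4.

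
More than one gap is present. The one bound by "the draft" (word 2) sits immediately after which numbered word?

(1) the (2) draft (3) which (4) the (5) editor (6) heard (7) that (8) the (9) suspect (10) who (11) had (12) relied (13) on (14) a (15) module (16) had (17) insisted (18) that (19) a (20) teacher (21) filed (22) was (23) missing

21

The displaced element is "the draft" (word 2).
It is linked across 2 clause boundaries (that → that).
It functions as the direct object of "filed", so the gap sits immediately after word 21 ("filed").
Base order: The editor heard that the suspect who had relied on a module had insisted that a teacher filed the draft.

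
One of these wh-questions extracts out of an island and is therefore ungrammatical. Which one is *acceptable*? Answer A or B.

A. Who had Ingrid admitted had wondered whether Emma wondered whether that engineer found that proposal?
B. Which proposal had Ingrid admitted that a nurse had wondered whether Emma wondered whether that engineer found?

A

In B, the wh-phrase is extracted from inside a wh-island (introduced by "whether"), which blocks movement.
In A, the extraction path crosses only that-complement boundaries, which are transparent.
So A is grammatical.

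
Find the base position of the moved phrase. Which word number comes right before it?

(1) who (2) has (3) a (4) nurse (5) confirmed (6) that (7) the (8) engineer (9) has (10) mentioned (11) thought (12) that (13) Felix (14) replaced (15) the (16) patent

10

The displaced element is "who" (word 1).
It is linked across 2 clause boundaries (that → Ø).
It functions as the subject of "thought", so the gap sits immediately after word 10 ("mentioned").
Base order: A nurse has confirmed that the engineer has mentioned who thought that Felix replaced the patent.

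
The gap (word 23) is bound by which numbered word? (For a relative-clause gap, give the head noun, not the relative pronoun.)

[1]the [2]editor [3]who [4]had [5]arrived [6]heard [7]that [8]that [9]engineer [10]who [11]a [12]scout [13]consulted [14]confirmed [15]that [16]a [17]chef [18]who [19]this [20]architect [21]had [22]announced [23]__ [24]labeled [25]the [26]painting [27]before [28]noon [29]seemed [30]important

17

The gap at 23 is the subject of "labeled", inside a relative clause.
The relative pronoun is "who" (word 18); it is bound by the head noun immediately before it.
Its filler is the head noun "chef", at word 17.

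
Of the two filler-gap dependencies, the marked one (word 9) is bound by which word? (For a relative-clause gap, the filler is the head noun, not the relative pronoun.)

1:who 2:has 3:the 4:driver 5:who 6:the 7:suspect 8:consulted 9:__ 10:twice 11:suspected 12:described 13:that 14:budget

4

The marked gap is inside the relative clause, the direct object of "consulted".
Its filler is the head noun "driver" (via "who"), at word 4.
(The other dependency links word 1 to a gap after word 11.)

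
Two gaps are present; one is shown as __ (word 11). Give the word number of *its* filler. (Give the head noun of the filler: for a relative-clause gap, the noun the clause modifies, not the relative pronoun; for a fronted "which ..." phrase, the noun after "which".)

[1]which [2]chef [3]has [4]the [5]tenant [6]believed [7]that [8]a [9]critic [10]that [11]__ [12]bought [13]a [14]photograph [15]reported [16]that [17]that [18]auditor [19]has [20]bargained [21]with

The marked gap is inside the relative clause, the subject of "bought".
Its filler is the head noun "critic" (via "that"), at word 9.
(The other dependency links word 2 to a gap after word 21.)

9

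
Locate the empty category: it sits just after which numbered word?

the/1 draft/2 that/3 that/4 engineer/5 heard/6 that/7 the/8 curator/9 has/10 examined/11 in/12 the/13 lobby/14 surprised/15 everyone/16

The displaced element is "the draft" (word 2).
It is linked across 1 clause boundary (that).
It functions as the direct object of "examined", so the gap sits immediately after word 11 ("examined").
Base order: That engineer heard that the curator has examined the draft in the lobby.

11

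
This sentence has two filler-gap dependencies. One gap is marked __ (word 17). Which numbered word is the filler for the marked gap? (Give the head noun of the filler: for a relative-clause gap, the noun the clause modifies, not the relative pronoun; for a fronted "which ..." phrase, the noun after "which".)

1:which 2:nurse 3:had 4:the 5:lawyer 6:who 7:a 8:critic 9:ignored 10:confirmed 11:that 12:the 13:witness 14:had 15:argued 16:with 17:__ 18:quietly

The marked gap is the object of the preposition "with" of "argued".
Its filler is the fronted wh-phrase "which nurse", at word 2.
(The other dependency links word 5 to a gap after word 9.)

2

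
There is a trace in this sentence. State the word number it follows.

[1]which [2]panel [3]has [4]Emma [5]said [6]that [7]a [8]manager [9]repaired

9

The displaced element is "which panel" (word 2).
It is linked across 1 clause boundary (that).
It functions as the direct object of "repaired", so the gap sits immediately after word 9 ("repaired").
Base order: Emma has said that a manager repaired which panel.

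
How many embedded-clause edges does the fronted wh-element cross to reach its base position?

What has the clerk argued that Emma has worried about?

1

"what" is extracted from the PP object of "worried".
Boundaries crossed, outermost first: [that] — 1 in total.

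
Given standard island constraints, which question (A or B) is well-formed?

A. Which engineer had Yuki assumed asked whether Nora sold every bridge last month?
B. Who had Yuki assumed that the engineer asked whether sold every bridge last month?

A

In B, the wh-phrase is extracted from inside a wh-island (introduced by "whether"), which blocks movement.
In A, the extraction path crosses only that-complement boundaries, which are transparent.
So A is grammatical.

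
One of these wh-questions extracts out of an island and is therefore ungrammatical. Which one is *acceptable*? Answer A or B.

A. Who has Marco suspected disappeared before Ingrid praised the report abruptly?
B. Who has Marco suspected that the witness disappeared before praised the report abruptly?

In B, the wh-phrase is extracted from inside an adjunct island (introduced by "before"), which blocks movement.
In A, the extraction path crosses only that-complement boundaries, which are transparent.
So A is grammatical.

A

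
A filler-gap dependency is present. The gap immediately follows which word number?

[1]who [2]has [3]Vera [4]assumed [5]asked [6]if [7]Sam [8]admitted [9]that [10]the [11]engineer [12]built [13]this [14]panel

The displaced element is "who" (word 1).
It is linked across 1 clause boundary (Ø).
It functions as the subject of "asked", so the gap sits immediately after word 4 ("assumed").
Base order: Vera has assumed that who asked if Sam admitted that the engineer built this panel.

4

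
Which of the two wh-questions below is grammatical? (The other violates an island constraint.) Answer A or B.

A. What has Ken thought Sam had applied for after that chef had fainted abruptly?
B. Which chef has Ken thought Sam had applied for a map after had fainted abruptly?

In B, the wh-phrase is extracted from inside an adjunct island (introduced by "after"), which blocks movement.
In A, the extraction path crosses only that-complement boundaries, which are transparent.
So A is grammatical.

A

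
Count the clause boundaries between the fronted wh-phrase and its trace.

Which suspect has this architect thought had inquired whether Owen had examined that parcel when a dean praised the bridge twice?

1

"which suspect" is extracted from the subject of "inquired".
Boundaries crossed, outermost first: [Ø] — 1 in total.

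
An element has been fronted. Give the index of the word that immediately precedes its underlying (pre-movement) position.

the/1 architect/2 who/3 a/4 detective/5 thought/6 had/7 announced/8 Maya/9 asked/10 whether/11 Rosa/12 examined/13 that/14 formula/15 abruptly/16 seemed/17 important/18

6

The displaced element is "the architect" (word 2).
It is linked across 1 clause boundary (Ø).
It functions as the subject of "announced", so the gap sits immediately after word 6 ("thought").
Base order: A detective thought that the architect had announced Maya asked whether Rosa examined that formula abruptly.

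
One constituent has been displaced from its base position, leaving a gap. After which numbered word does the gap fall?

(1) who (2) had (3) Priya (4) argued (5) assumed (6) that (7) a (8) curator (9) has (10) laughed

The displaced element is "who" (word 1).
It is linked across 1 clause boundary (Ø).
It functions as the subject of "assumed", so the gap sits immediately after word 4 ("argued").
Base order: Priya had argued that who assumed that a curator has laughed.

4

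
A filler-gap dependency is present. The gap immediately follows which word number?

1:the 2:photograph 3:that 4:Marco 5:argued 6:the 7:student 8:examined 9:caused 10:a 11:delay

8

The displaced element is "the photograph" (word 2).
It is linked across 1 clause boundary (Ø).
It functions as the direct object of "examined", so the gap sits immediately after word 8 ("examined").
Base order: Marco argued the student examined the photograph.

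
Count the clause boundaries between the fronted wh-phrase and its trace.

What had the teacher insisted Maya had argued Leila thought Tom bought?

"what" is extracted from the object of "bought".
Boundaries crossed, outermost first: [Ø], [Ø], [Ø] — 3 in total.

3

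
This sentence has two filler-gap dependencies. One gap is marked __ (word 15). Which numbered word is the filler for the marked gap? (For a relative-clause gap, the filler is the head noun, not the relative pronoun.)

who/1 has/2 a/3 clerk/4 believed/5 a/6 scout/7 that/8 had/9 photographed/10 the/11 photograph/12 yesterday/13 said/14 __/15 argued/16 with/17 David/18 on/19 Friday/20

The marked gap is the subject of "argued".
Its filler is the fronted wh-phrase "who", at word 1.
(The other dependency links word 7 to a gap after word 8.)

1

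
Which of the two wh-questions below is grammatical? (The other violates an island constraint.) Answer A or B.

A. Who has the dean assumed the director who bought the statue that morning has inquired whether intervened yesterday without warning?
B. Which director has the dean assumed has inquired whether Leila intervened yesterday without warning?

In A, the wh-phrase is extracted from inside a wh-island (introduced by "whether"), which blocks movement.
In B, the extraction path crosses only that-complement boundaries, which are transparent.
So B is grammatical.

B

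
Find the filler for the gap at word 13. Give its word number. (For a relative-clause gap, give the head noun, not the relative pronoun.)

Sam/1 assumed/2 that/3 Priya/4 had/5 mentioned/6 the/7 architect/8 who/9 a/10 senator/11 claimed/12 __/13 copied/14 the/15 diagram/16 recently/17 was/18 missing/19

The gap at 13 is the subject of "copied", inside a relative clause.
The relative pronoun is "who" (word 9); it is bound by the head noun immediately before it.
Its filler is the head noun "architect", at word 8.

8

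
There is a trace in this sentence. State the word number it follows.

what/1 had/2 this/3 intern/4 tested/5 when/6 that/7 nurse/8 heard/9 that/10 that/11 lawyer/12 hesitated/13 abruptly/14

5

The displaced element is "what" (word 1).
It functions as the direct object of "tested", so the gap sits immediately after word 5 ("tested").
Base order: This intern had tested what when that nurse heard that that lawyer hesitated abruptly.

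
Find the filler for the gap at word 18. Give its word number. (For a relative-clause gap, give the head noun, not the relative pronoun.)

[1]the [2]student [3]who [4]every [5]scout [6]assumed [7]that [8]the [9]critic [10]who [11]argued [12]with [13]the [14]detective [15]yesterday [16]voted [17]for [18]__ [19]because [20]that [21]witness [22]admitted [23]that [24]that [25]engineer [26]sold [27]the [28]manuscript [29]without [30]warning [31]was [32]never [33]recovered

The gap at 18 is the prepositional object of "voted", inside a relative clause.
The relative pronoun is "who" (word 3); it is bound by the head noun immediately before it.
Its filler is the head noun "student", at word 2.

2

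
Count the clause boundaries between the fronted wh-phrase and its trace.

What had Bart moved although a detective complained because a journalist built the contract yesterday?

0

"what" originates inside the matrix clause — no clause boundary is crossed.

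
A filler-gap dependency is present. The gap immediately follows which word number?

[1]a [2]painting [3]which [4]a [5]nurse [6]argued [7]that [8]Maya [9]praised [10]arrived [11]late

9

The displaced element is "a painting" (word 2).
It is linked across 1 clause boundary (that).
It functions as the direct object of "praised", so the gap sits immediately after word 9 ("praised").
Base order: A nurse argued that Maya praised a painting.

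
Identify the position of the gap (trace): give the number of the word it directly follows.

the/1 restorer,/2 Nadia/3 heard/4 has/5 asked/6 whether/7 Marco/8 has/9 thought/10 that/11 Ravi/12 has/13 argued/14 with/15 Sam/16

4

The displaced element is "the restorer" (word 2).
It is linked across 1 clause boundary (Ø).
It functions as the subject of "asked", so the gap sits immediately after word 4 ("heard").
Base order: Nadia heard the restorer has asked whether Marco has thought that Ravi has argued with Sam.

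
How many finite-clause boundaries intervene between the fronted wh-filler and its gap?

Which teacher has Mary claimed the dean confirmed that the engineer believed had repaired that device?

3

"which teacher" is extracted from the subject of "repaired".
Boundaries crossed, outermost first: [Ø], [that], [Ø] — 3 in total.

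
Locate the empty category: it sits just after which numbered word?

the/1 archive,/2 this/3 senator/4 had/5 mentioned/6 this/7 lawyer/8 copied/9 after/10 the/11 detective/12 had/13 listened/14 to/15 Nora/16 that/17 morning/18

The displaced element is "the archive" (word 2).
It is linked across 1 clause boundary (Ø).
It functions as the direct object of "copied", so the gap sits immediately after word 9 ("copied").
Base order: This senator had mentioned this lawyer copied the archive after the detective had listened to Nora that morning.

9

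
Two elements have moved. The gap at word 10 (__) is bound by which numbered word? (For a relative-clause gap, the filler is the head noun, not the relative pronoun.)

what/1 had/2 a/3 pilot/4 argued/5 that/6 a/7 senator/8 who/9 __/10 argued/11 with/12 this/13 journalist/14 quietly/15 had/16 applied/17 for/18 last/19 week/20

The marked gap is inside the relative clause, the subject of "argued".
Its filler is the head noun "senator" (via "who"), at word 8.
(The other dependency links word 1 to a gap after word 18.)

8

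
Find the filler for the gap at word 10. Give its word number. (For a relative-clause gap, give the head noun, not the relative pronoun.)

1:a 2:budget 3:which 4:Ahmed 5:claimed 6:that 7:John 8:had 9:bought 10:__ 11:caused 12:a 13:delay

2

The gap at 10 is the object of "bought", inside a relative clause.
The relative pronoun is "which" (word 3); it is bound by the head noun immediately before it.
Its filler is the head noun "budget", at word 2.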